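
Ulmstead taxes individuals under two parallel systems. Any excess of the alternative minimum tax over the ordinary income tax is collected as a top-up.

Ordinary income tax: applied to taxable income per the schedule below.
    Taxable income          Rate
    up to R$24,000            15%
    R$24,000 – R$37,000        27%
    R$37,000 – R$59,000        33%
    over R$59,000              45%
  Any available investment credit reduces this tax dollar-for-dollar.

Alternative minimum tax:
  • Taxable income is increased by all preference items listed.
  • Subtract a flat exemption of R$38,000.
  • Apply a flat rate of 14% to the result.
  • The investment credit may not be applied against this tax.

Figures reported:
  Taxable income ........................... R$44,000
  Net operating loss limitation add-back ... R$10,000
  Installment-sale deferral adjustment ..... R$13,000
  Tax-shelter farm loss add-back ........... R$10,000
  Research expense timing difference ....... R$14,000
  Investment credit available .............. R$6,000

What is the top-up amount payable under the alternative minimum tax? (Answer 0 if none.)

Alternative minimum tax:
  Adjusted income: R$44,000 + R$10,000 + R$13,000 + R$10,000 + R$14,000 = R$91,000
  Less exemption R$38,000 → base R$53,000
  R$53,000 × 14% = R$7,420

Ordinary income tax:
  R$24,000 × 15% = R$3,600
  R$13,000 × 27% = R$3,510
  R$7,000 × 33% = R$2,310
  → R$9,420
  Less investment credit R$6,000 → R$3,420

Excess of alternative minimum tax over ordinary income tax: R$7,420 − R$3,420 = R$4,000.

R$4,000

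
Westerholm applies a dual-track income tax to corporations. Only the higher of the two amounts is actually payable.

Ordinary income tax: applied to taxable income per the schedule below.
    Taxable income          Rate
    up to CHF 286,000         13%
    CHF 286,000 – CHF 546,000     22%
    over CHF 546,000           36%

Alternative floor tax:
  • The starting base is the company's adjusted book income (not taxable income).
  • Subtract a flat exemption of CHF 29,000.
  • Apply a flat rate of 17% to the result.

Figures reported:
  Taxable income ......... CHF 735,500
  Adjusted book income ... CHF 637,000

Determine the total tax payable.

Ordinary income tax:
  CHF 286,000 × 13% = CHF 37,180
  CHF 260,000 × 22% = CHF 57,200
  CHF 189,500 × 36% = CHF 68,220
  → CHF 162,600

Alternative floor tax:
  Base (adjusted book income): CHF 637,000
  Less exemption CHF 29,000 → base CHF 608,000
  CHF 608,000 × 17% = CHF 103,360

CHF 162,600 > CHF 103,360, so the ordinary income tax governs.

CHF 162,600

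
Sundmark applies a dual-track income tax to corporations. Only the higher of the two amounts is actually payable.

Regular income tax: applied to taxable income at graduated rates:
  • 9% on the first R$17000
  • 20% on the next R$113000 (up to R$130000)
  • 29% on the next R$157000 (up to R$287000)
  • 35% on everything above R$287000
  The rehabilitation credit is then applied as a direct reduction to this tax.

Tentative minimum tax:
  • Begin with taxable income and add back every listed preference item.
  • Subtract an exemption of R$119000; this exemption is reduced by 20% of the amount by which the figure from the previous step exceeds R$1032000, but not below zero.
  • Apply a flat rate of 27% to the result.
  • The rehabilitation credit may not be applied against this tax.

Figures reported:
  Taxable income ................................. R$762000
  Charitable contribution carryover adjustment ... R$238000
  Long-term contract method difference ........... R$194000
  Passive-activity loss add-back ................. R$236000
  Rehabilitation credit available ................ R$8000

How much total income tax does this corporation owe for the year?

R$375462

Regular income tax:
  R$17000 × 9% = R$1530
  R$113000 × 20% = R$22600
  R$157000 × 29% = R$45530
  R$475000 × 35% = R$166250
  → R$235910
  Less rehabilitation credit R$8000 → R$227910

Tentative minimum tax:
  Adjusted income: R$762000 + R$238000 + R$194000 + R$236000 = R$1430000
  Exemption: R$119000 − 20% × (R$1430000 − R$1032000) = R$119000 − R$79600 = R$39400
  Base: R$1430000 − R$39400 = R$1390600
  R$1390600 × 27% = R$375462

R$375462 > R$227910, so the tentative minimum tax is the binding amount.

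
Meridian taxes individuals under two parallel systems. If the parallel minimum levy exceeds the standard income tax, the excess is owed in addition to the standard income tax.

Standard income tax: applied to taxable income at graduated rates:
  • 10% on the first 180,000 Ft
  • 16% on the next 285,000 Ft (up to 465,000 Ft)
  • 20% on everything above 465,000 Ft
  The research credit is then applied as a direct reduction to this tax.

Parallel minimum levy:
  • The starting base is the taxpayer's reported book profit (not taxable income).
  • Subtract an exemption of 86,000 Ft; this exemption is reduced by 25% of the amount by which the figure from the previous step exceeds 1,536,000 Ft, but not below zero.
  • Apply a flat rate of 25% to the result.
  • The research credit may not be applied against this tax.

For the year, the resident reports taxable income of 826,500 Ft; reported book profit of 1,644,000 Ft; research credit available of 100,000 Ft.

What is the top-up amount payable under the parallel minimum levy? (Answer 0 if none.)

Standard income tax:
  180,000 Ft × 10% = 18,000 Ft
  285,000 Ft × 16% = 45,600 Ft
  361,500 Ft × 20% = 72,300 Ft
  → 135,900 Ft
  Less research credit 100,000 Ft → 35,900 Ft

Parallel minimum levy:
  Base (reported book profit): 1,644,000 Ft
  Exemption: 86,000 Ft − 25% × (1,644,000 Ft − 1,536,000 Ft) = 86,000 Ft − 27,000 Ft = 59,000 Ft
  Base: 1,644,000 Ft − 59,000 Ft = 1,585,000 Ft
  1,585,000 Ft × 25% = 396,250 Ft

Excess of parallel minimum levy over standard income tax: 396,250 Ft − 35,900 Ft = 360,350 Ft.

360,350 Ft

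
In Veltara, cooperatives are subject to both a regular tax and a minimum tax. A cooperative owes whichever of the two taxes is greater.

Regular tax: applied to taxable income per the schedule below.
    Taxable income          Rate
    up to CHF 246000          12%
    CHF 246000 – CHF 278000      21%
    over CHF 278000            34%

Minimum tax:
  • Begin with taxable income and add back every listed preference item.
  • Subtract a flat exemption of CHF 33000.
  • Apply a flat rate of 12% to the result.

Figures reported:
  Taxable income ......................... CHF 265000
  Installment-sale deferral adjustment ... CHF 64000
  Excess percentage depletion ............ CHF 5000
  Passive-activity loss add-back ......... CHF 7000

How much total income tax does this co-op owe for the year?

CHF 36960

Regular tax:
  CHF 246000 × 12% = CHF 29520
  CHF 19000 × 21% = CHF 3990
  → CHF 33510

Minimum tax:
  Adjusted income: CHF 265000 + CHF 64000 + CHF 5000 + CHF 7000 = CHF 341000
  Less exemption CHF 33000 → base CHF 308000
  CHF 308000 × 12% = CHF 36960

CHF 36960 > CHF 33510, so the minimum tax is the binding amount.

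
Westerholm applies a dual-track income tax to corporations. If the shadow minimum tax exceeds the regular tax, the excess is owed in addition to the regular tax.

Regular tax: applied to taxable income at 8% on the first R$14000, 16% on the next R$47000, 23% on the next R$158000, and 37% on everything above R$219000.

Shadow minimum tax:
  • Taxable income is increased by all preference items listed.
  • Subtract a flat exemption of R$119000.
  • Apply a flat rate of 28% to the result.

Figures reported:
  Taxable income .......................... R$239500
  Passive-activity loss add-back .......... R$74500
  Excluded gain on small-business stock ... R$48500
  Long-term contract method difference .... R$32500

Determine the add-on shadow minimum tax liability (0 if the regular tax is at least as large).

Regular tax:
  R$14000 × 8% = R$1120
  R$47000 × 16% = R$7520
  R$158000 × 23% = R$36340
  R$20500 × 37% = R$7585
  → R$52565

Shadow minimum tax:
  Adjusted income: R$239500 + R$74500 + R$48500 + R$32500 = R$395000
  Less exemption R$119000 → base R$276000
  R$276000 × 28% = R$77280

Excess of shadow minimum tax over regular tax: R$77280 − R$52565 = R$24715.

R$24715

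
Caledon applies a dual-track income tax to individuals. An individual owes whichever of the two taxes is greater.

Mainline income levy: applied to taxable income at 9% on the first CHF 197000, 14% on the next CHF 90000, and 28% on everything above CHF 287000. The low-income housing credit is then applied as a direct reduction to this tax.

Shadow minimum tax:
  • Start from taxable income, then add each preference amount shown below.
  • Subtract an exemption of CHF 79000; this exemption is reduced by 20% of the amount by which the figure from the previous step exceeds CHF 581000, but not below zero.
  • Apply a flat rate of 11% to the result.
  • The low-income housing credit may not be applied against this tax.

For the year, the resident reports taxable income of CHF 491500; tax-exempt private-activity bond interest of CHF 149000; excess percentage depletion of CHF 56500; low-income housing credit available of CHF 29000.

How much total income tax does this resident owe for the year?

Shadow minimum tax:
  Adjusted income: CHF 491500 + CHF 149000 + CHF 56500 = CHF 697000
  Exemption: CHF 79000 − 20% × (CHF 697000 − CHF 581000) = CHF 79000 − CHF 23200 = CHF 55800
  Base: CHF 697000 − CHF 55800 = CHF 641200
  CHF 641200 × 11% = CHF 70532

Mainline income levy:
  CHF 197000 × 9% = CHF 17730
  CHF 90000 × 14% = CHF 12600
  CHF 204500 × 28% = CHF 57260
  → CHF 87590
  Less low-income housing credit CHF 29000 → CHF 58590

CHF 70532 > CHF 58590, so the shadow minimum tax is the binding amount.

CHF 70532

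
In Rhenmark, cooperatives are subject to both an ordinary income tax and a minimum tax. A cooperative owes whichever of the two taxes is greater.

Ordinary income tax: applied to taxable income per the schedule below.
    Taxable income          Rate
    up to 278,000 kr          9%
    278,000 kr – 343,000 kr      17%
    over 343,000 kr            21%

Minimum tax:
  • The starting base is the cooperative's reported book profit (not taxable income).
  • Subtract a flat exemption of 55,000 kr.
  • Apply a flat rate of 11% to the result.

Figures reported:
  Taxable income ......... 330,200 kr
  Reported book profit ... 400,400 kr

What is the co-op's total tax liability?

Ordinary income tax:
  278,000 kr × 9% = 25,020 kr
  52,200 kr × 17% = 8,874 kr
  → 33,894 kr

Minimum tax:
  Base (reported book profit): 400,400 kr
  Less exemption 55,000 kr → base 345,400 kr
  345,400 kr × 11% = 37,994 kr

37,994 kr > 33,894 kr, so the minimum tax is the binding amount.

37,994 kr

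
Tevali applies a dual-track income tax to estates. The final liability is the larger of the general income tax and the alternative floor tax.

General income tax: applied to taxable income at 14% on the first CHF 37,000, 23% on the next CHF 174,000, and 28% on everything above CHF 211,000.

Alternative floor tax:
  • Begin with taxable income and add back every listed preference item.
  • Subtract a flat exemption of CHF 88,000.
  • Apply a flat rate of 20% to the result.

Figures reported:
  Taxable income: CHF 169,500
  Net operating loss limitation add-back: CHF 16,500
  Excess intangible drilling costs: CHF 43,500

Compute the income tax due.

CHF 35,655

Alternative floor tax:
  Adjusted income: CHF 169,500 + CHF 16,500 + CHF 43,500 = CHF 229,500
  Less exemption CHF 88,000 → base CHF 141,500
  CHF 141,500 × 20% = CHF 28,300

General income tax:
  CHF 37,000 × 14% = CHF 5,180
  CHF 132,500 × 23% = CHF 30,475
  → CHF 35,655

CHF 35,655 > CHF 28,300, so the general income tax governs.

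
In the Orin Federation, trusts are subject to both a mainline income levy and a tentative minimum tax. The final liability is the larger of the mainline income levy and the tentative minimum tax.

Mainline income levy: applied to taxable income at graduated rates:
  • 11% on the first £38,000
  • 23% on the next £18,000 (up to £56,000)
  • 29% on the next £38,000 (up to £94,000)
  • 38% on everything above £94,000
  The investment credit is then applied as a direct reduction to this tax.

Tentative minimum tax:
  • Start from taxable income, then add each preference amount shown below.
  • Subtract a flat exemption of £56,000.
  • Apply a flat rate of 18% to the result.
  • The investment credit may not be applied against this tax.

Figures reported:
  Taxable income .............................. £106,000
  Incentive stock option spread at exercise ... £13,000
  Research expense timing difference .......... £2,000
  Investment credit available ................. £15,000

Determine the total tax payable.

£11,700

Mainline income levy:
  £38,000 × 11% = £4,180
  £18,000 × 23% = £4,140
  £38,000 × 29% = £11,020
  £12,000 × 38% = £4,560
  → £23,900
  Less investment credit £15,000 → £8,900

Tentative minimum tax:
  Adjusted income: £106,000 + £13,000 + £2,000 = £121,000
  Less exemption £56,000 → base £65,000
  £65,000 × 18% = £11,700

£11,700 > £8,900, so the tentative minimum tax is the binding amount.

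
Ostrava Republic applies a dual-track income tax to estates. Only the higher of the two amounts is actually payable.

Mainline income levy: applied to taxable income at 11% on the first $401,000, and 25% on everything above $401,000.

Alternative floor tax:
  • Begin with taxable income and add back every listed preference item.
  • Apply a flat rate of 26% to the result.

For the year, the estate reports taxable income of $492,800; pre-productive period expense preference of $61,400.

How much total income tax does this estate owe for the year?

$144,092

Alternative floor tax:
  Adjusted income: $492,800 + $61,400 = $554,200
  $554,200 × 26% = $144,092

Mainline income levy:
  $401,000 × 11% = $44,110
  $91,800 × 25% = $22,950
  → $67,060

$144,092 > $67,060, so the alternative floor tax is the binding amount.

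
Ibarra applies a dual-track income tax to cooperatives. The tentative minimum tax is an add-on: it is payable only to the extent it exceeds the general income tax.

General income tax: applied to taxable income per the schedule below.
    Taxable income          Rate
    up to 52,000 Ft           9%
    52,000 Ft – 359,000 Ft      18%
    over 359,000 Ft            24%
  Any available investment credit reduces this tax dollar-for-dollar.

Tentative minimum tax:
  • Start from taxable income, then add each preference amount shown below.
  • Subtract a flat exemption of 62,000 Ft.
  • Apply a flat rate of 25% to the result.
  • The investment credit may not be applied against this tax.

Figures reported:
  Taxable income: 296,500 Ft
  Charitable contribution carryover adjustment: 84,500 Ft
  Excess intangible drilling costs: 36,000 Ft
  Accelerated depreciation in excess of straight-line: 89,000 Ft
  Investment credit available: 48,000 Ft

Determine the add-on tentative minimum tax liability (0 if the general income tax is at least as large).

General income tax:
  52,000 Ft × 9% = 4,680 Ft
  244,500 Ft × 18% = 44,010 Ft
  → 48,690 Ft
  Less investment credit 48,000 Ft → 690 Ft

Tentative minimum tax:
  Adjusted income: 296,500 Ft + 84,500 Ft + 36,000 Ft + 89,000 Ft = 506,000 Ft
  Less exemption 62,000 Ft → base 444,000 Ft
  444,000 Ft × 25% = 111,000 Ft

Excess of tentative minimum tax over general income tax: 111,000 Ft − 690 Ft = 110,310 Ft.

110,310 Ft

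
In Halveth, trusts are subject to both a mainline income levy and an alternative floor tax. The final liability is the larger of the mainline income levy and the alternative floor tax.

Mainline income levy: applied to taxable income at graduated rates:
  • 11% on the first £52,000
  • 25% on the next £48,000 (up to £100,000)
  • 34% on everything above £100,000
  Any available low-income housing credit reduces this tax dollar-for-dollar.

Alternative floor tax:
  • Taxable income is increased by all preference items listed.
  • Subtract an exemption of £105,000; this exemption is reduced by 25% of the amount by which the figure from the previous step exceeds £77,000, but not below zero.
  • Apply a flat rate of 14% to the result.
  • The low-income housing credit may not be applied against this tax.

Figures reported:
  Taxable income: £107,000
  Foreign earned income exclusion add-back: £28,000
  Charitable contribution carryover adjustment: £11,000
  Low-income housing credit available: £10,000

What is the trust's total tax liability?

£10,100

Alternative floor tax:
  Adjusted income: £107,000 + £28,000 + £11,000 = £146,000
  Exemption: £105,000 − 25% × (£146,000 − £77,000) = £105,000 − £17,250 = £87,750
  Base: £146,000 − £87,750 = £58,250
  £58,250 × 14% = £8,155

Mainline income levy:
  £52,000 × 11% = £5,720
  £48,000 × 25% = £12,000
  £7,000 × 34% = £2,380
  → £20,100
  Less low-income housing credit £10,000 → £10,100

£10,100 > £8,155, so the mainline income levy governs.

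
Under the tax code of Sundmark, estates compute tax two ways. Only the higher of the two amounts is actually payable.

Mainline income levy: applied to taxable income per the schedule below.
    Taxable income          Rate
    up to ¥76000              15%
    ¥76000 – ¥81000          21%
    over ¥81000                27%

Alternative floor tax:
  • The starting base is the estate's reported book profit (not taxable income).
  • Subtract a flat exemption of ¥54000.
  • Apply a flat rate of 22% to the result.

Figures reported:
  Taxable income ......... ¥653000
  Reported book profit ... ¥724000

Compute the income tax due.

Alternative floor tax:
  Base (reported book profit): ¥724000
  Less exemption ¥54000 → base ¥670000
  ¥670000 × 22% = ¥147400

Mainline income levy:
  ¥76000 × 15% = ¥11400
  ¥5000 × 21% = ¥1050
  ¥572000 × 27% = ¥154440
  → ¥166890

¥166890 > ¥147400, so the mainline income levy governs.

¥166890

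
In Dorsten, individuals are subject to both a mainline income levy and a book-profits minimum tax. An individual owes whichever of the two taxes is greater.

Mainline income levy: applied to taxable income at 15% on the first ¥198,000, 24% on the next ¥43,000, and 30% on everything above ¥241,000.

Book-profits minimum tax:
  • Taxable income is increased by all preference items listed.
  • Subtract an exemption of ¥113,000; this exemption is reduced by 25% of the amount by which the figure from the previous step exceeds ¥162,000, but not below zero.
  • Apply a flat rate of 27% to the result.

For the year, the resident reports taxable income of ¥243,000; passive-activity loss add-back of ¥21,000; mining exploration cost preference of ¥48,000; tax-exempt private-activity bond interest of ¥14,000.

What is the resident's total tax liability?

Book-profits minimum tax:
  Adjusted income: ¥243,000 + ¥21,000 + ¥48,000 + ¥14,000 = ¥326,000
  Exemption: ¥113,000 − 25% × (¥326,000 − ¥162,000) = ¥113,000 − ¥41,000 = ¥72,000
  Base: ¥326,000 − ¥72,000 = ¥254,000
  ¥254,000 × 27% = ¥68,580

Mainline income levy:
  ¥198,000 × 15% = ¥29,700
  ¥43,000 × 24% = ¥10,320
  ¥2,000 × 30% = ¥600
  → ¥40,620

¥68,580 > ¥40,620, so the book-profits minimum tax is the binding amount.

¥68,580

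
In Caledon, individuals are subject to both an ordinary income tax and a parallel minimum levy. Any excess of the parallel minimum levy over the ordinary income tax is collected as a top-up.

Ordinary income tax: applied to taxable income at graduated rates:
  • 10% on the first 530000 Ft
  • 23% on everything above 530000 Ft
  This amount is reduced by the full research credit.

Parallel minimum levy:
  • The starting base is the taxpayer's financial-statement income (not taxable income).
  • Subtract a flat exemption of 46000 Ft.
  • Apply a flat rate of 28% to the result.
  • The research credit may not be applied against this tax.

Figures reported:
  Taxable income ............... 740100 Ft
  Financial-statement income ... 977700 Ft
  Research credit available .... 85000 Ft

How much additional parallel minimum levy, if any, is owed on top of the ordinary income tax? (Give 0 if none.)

244553 Ft

Ordinary income tax:
  530000 Ft × 10% = 53000 Ft
  210100 Ft × 23% = 48323 Ft
  → 101323 Ft
  Less research credit 85000 Ft → 16323 Ft

Parallel minimum levy:
  Base (financial-statement income): 977700 Ft
  Less exemption 46000 Ft → base 931700 Ft
  931700 Ft × 28% = 260876 Ft

Excess of parallel minimum levy over ordinary income tax: 260876 Ft − 16323 Ft = 244553 Ft.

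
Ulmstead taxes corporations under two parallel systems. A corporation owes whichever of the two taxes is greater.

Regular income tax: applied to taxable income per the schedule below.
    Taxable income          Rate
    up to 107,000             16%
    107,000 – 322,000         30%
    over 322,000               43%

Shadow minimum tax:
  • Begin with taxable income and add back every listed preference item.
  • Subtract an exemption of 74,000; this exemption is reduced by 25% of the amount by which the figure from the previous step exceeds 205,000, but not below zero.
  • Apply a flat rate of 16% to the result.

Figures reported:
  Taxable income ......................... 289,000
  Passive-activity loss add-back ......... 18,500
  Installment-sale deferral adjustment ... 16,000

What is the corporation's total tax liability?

71,720

Shadow minimum tax:
  Adjusted income: 289,000 + 18,500 + 16,000 = 323,500
  Exemption: 74,000 − 25% × (323,500 − 205,000) = 74,000 − 29,625 = 44,375
  Base: 323,500 − 44,375 = 279,125
  279,125 × 16% = 44,660

Regular income tax:
  107,000 × 16% = 17,120
  182,000 × 30% = 54,600
  → 71,720

71,720 > 44,660, so the regular income tax governs.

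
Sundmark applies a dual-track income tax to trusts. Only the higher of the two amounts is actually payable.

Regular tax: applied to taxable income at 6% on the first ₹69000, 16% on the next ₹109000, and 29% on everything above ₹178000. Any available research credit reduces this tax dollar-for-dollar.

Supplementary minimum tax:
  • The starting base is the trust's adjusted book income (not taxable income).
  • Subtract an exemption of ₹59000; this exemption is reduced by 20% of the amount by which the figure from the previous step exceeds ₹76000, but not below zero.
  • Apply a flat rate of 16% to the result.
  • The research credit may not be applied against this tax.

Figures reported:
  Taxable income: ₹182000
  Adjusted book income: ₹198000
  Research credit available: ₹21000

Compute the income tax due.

Supplementary minimum tax:
  Base (adjusted book income): ₹198000
  Exemption: ₹59000 − 20% × (₹198000 − ₹76000) = ₹59000 − ₹24400 = ₹34600
  Base: ₹198000 − ₹34600 = ₹163400
  ₹163400 × 16% = ₹26144

Regular tax:
  ₹69000 × 6% = ₹4140
  ₹109000 × 16% = ₹17440
  ₹4000 × 29% = ₹1160
  → ₹22740
  Less research credit ₹21000 → ₹1740

₹26144 > ₹1740, so the supplementary minimum tax is the binding amount.

₹26144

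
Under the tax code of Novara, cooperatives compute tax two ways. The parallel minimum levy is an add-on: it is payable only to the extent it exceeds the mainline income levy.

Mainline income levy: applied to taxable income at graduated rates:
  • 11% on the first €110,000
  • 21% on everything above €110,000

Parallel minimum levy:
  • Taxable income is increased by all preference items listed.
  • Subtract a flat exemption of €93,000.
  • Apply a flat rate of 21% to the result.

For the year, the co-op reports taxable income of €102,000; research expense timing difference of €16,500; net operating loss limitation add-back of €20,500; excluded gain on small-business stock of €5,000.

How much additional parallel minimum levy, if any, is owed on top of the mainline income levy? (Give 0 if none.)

Mainline income levy:
  €102,000 × 11% = €11,220

Parallel minimum levy:
  Adjusted income: €102,000 + €16,500 + €20,500 + €5,000 = €144,000
  Less exemption €93,000 → base €51,000
  €51,000 × 21% = €10,710

€10,710 ≤ €11,220, so no add-on is due.

€0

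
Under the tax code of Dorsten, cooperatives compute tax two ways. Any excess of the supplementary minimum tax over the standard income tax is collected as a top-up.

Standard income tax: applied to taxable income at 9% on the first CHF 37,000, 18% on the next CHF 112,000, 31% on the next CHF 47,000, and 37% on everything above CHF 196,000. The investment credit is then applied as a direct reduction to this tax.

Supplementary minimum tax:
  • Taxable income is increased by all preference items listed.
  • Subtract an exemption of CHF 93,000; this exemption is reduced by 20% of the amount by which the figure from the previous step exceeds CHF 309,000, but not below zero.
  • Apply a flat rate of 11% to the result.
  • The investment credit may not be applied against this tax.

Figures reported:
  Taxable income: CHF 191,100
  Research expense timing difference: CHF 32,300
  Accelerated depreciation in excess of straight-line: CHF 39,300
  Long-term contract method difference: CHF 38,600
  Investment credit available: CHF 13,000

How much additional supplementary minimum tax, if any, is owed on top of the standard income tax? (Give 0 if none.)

CHF 0

Supplementary minimum tax:
  Adjusted income: CHF 191,100 + CHF 32,300 + CHF 39,300 + CHF 38,600 = CHF 301,300
  Exemption: CHF 301,300 ≤ CHF 309,000, so full CHF 93,000 applies
  Base: CHF 301,300 − CHF 93,000 = CHF 208,300
  CHF 208,300 × 11% = CHF 22,913

Standard income tax:
  CHF 37,000 × 9% = CHF 3,330
  CHF 112,000 × 18% = CHF 20,160
  CHF 42,100 × 31% = CHF 13,051
  → CHF 36,541
  Less investment credit CHF 13,000 → CHF 23,541

CHF 22,913 ≤ CHF 23,541, so no add-on is due.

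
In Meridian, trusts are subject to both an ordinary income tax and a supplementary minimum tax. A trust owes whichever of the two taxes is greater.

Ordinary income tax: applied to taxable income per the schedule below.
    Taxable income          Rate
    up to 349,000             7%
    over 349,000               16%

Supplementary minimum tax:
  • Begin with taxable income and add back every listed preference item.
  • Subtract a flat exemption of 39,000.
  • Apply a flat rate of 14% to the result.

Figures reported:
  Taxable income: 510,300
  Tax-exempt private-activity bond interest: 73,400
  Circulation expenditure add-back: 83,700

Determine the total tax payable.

87,976

Supplementary minimum tax:
  Adjusted income: 510,300 + 73,400 + 83,700 = 667,400
  Less exemption 39,000 → base 628,400
  628,400 × 14% = 87,976

Ordinary income tax:
  349,000 × 7% = 24,430
  161,300 × 16% = 25,808
  → 50,238

87,976 > 50,238, so the supplementary minimum tax is the binding amount.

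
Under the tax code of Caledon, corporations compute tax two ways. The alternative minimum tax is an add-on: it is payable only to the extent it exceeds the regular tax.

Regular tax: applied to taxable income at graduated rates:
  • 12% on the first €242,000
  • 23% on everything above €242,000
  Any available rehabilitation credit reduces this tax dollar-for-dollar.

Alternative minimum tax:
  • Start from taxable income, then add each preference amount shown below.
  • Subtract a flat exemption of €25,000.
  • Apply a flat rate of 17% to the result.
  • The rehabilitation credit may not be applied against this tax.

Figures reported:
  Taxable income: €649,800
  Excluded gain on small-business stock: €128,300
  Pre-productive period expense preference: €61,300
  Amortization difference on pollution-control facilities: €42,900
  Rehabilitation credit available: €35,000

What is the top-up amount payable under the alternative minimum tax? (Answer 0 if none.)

€57,907

Alternative minimum tax:
  Adjusted income: €649,800 + €128,300 + €61,300 + €42,900 = €882,300
  Less exemption €25,000 → base €857,300
  €857,300 × 17% = €145,741

Regular tax:
  €242,000 × 12% = €29,040
  €407,800 × 23% = €93,794
  → €122,834
  Less rehabilitation credit €35,000 → €87,834

Excess of alternative minimum tax over regular tax: €145,741 − €87,834 = €57,907.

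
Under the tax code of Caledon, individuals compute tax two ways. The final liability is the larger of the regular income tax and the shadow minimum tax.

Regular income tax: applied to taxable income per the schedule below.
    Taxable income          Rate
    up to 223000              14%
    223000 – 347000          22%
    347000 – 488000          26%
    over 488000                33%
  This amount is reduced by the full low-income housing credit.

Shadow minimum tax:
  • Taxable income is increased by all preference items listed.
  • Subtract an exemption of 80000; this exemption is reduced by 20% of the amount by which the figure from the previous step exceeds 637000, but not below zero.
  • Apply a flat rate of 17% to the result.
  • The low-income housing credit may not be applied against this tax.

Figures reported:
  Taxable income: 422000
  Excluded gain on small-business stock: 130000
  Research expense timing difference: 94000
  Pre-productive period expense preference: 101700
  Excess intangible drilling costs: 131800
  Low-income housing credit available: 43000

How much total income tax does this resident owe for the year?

Shadow minimum tax:
  Adjusted income: 422000 + 130000 + 94000 + 101700 + 131800 = 879500
  Exemption: 80000 − 20% × (879500 − 637000) = 80000 − 48500 = 31500
  Base: 879500 − 31500 = 848000
  848000 × 17% = 144160

Regular income tax:
  223000 × 14% = 31220
  124000 × 22% = 27280
  75000 × 26% = 19500
  → 78000
  Less low-income housing credit 43000 → 35000

144160 > 35000, so the shadow minimum tax is the binding amount.

144160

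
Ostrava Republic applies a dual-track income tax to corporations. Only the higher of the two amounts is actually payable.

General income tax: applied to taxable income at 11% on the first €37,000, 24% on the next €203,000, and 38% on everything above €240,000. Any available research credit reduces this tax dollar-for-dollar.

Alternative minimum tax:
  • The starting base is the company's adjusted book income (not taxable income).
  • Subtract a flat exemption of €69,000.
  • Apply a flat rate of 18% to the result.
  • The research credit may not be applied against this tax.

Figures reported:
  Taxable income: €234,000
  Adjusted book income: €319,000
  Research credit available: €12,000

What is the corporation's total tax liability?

€45,000

General income tax:
  €37,000 × 11% = €4,070
  €197,000 × 24% = €47,280
  → €51,350
  Less research credit €12,000 → €39,350

Alternative minimum tax:
  Base (adjusted book income): €319,000
  Less exemption €69,000 → base €250,000
  €250,000 × 18% = €45,000

€45,000 > €39,350, so the alternative minimum tax is the binding amount.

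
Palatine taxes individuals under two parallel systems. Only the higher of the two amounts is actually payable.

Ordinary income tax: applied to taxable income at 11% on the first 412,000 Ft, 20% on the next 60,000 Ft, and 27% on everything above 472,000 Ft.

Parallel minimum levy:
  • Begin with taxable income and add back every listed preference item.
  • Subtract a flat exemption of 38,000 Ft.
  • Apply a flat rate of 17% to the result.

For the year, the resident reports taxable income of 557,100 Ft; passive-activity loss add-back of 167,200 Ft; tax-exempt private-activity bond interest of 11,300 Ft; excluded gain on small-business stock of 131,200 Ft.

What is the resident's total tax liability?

140,896 Ft

Parallel minimum levy:
  Adjusted income: 557,100 Ft + 167,200 Ft + 11,300 Ft + 131,200 Ft = 866,800 Ft
  Less exemption 38,000 Ft → base 828,800 Ft
  828,800 Ft × 17% = 140,896 Ft

Ordinary income tax:
  412,000 Ft × 11% = 45,320 Ft
  60,000 Ft × 20% = 12,000 Ft
  85,100 Ft × 27% = 22,977 Ft
  → 80,297 Ft

140,896 Ft > 80,297 Ft, so the parallel minimum levy is the binding amount.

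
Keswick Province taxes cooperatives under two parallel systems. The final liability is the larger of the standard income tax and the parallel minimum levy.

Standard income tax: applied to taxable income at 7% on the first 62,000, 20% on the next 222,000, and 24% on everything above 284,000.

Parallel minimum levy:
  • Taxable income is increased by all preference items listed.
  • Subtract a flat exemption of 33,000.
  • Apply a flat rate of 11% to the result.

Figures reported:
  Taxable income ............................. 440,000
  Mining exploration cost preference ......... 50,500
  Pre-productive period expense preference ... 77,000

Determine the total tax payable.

Parallel minimum levy:
  Adjusted income: 440,000 + 50,500 + 77,000 = 567,500
  Less exemption 33,000 → base 534,500
  534,500 × 11% = 58,795

Standard income tax:
  62,000 × 7% = 4,340
  222,000 × 20% = 44,400
  156,000 × 24% = 37,440
  → 86,180

86,180 > 58,795, so the standard income tax governs.

86,180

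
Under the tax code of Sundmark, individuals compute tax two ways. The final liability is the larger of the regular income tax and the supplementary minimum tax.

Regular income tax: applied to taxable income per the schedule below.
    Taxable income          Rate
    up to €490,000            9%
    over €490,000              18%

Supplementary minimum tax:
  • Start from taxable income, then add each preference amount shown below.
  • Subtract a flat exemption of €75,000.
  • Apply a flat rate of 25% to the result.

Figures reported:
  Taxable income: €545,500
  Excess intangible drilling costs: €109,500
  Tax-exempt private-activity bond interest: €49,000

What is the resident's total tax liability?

Regular income tax:
  €490,000 × 9% = €44,100
  €55,500 × 18% = €9,990
  → €54,090

Supplementary minimum tax:
  Adjusted income: €545,500 + €109,500 + €49,000 = €704,000
  Less exemption €75,000 → base €629,000
  €629,000 × 25% = €157,250

€157,250 > €54,090, so the supplementary minimum tax is the binding amount.

€157,250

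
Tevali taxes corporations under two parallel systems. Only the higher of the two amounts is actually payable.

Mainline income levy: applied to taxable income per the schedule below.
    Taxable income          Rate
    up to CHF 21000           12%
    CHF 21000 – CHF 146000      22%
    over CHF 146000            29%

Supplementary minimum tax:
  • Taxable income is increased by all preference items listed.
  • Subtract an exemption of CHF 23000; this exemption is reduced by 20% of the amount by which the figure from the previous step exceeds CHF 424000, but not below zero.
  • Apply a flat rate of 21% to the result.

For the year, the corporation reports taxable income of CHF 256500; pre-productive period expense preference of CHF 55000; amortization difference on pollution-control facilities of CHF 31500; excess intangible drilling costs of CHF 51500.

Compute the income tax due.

CHF 78015

Mainline income levy:
  CHF 21000 × 12% = CHF 2520
  CHF 125000 × 22% = CHF 27500
  CHF 110500 × 29% = CHF 32045
  → CHF 62065

Supplementary minimum tax:
  Adjusted income: CHF 256500 + CHF 55000 + CHF 31500 + CHF 51500 = CHF 394500
  Exemption: CHF 394500 ≤ CHF 424000, so full CHF 23000 applies
  Base: CHF 394500 − CHF 23000 = CHF 371500
  CHF 371500 × 21% = CHF 78015

CHF 78015 > CHF 62065, so the supplementary minimum tax is the binding amount.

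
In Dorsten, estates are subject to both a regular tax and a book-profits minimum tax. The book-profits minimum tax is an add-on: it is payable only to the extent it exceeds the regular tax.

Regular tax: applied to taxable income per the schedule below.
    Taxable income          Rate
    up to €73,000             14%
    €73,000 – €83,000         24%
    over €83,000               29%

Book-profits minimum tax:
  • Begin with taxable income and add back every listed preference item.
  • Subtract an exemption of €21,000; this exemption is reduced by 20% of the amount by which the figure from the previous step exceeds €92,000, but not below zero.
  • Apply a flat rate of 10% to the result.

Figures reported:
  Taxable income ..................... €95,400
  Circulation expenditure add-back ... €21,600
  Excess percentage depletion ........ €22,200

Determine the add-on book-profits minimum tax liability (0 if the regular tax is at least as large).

Regular tax:
  €73,000 × 14% = €10,220
  €10,000 × 24% = €2,400
  €12,400 × 29% = €3,596
  → €16,216

Book-profits minimum tax:
  Adjusted income: €95,400 + €21,600 + €22,200 = €139,200
  Exemption: €21,000 − 20% × (€139,200 − €92,000) = €21,000 − €9,440 = €11,560
  Base: €139,200 − €11,560 = €127,640
  €127,640 × 10% = €12,764

€12,764 ≤ €16,216, so no add-on is due.

€0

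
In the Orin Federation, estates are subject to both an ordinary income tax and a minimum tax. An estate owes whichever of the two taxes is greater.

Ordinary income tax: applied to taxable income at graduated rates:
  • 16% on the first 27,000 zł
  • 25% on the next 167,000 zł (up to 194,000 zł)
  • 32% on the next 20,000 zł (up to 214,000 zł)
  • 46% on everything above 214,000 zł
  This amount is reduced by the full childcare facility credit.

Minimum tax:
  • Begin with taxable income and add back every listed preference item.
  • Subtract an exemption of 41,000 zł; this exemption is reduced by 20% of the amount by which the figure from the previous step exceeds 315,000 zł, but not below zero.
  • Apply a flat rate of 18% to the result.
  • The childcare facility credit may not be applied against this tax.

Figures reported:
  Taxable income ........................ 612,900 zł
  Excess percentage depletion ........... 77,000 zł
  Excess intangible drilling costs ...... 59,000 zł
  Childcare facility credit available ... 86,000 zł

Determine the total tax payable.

Ordinary income tax:
  27,000 zł × 16% = 4,320 zł
  167,000 zł × 25% = 41,750 zł
  20,000 zł × 32% = 6,400 zł
  398,900 zł × 46% = 183,494 zł
  → 235,964 zł
  Less childcare facility credit 86,000 zł → 149,964 zł

Minimum tax:
  Adjusted income: 612,900 zł + 77,000 zł + 59,000 zł = 748,900 zł
  Exemption: 20% × (748,900 zł − 315,000 zł) = 86,780 zł ≥ 41,000 zł, so the exemption is fully phased out
  Base: 748,900 zł − 0 zł = 748,900 zł
  748,900 zł × 18% = 134,802 zł

149,964 zł > 134,802 zł, so the ordinary income tax governs.

149,964 zł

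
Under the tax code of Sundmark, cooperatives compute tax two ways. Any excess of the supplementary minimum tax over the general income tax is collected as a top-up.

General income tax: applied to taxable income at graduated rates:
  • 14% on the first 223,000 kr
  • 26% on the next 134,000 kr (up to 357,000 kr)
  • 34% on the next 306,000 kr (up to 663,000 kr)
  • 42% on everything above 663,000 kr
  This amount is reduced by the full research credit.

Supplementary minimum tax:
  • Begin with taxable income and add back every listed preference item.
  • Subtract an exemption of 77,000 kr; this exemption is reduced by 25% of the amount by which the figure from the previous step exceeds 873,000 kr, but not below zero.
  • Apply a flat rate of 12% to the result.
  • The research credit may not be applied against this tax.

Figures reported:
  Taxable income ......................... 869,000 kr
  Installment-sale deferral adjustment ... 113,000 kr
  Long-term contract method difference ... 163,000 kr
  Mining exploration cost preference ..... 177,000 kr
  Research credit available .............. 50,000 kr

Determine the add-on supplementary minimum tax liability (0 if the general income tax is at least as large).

0 kr

Supplementary minimum tax:
  Adjusted income: 869,000 kr + 113,000 kr + 163,000 kr + 177,000 kr = 1,322,000 kr
  Exemption: 25% × (1,322,000 kr − 873,000 kr) = 112,250 kr ≥ 77,000 kr, so the exemption is fully phased out
  Base: 1,322,000 kr − 0 kr = 1,322,000 kr
  1,322,000 kr × 12% = 158,640 kr

General income tax:
  223,000 kr × 14% = 31,220 kr
  134,000 kr × 26% = 34,840 kr
  306,000 kr × 34% = 104,040 kr
  206,000 kr × 42% = 86,520 kr
  → 256,620 kr
  Less research credit 50,000 kr → 206,620 kr

158,640 kr ≤ 206,620 kr, so no add-on is due.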